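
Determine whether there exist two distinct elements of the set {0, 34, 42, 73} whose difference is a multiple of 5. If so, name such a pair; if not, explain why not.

There is no such pair.

Residues mod 5: 0↦0, 34↦4, 42↦2, 73↦3.
No residue repeats among the 4 elements, so no pair has difference ≡ 0 (mod 5).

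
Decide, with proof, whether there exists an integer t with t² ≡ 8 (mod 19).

Squares mod 19 repeat after t = 9 (as (−t)² = t²); for t = 0..9 they are 0, 1, 4, 9, 16, 6, 17, 11, 7, 5.
So the quadratic residues mod 19 are {0, 1, 4, 5, 6, 7, 9, 11, 16, 17}, and 8 is not among them.
Therefore t² ≡ 8 (mod 19) has no solution.

No, no such integer exists.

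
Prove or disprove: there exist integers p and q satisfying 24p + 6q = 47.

No such integers exist.

gcd(24, 6) = 6, so every integer of the form 24p + 6q is a multiple of 6.
However 47 leaves remainder 5 on division by 6.
Therefore 24p + 6q = 47 has no solution in integers.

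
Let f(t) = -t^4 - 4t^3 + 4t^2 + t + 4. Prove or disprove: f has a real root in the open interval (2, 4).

No.

f(2) = -26 and f(4) = -440, both negative, so a sign-change argument is unavailable; we show f keeps this sign on the whole interval.
Shift to the endpoint 2: with t = 2 + u (0 < u < 2), one computes f(2 + u) = -u^4 - 12u^3 - 44u^2 - 63u - 26.
The nonzero coefficients here are all negative, so for u > 0 every term is negative (or zero), and the constant term -26 is strictly negative.
So f is strictly negative on (2, 4); no root exists in the interval.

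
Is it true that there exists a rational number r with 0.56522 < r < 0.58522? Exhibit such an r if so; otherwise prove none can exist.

Multiplying by 7: 7·0.56522 = 3.95654 and 7·0.58522 = 4.09654, so the integer 4 lies strictly between them.
Hence 4/7 is a rational number with 0.56522 < 4/7 < 0.58522.

r = 4/7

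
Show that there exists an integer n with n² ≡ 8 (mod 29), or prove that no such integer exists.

29 is prime, so by Euler's criterion 8 is a square mod 29 iff 8^((29−1)/2) = 8^14 ≡ 1 (mod 29).
Repeated squaring mod 29: 8^2 = 64 ≡ 6; 8^4 ≡ 6² = 36 ≡ 7; 8^8 ≡ 7² = 49 ≡ 20.
Since 14 = 8 + 4 + 2, 8^14 ≡ 20 · 7 · 6; multiplying out mod 29: 20·7 = 140 ≡ 24, then 24·6 = 144 ≡ 28. Thus 8^14 ≡ 28 ≡ −1 (mod 29).
The value −1 means 8 is a non-residue modulo 29, so n² ≡ 8 (mod 29) is impossible.

No such integer exists.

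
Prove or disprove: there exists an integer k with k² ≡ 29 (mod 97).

97 is prime, so by Euler's criterion 29 is a square mod 97 iff 29^((97−1)/2) = 29^48 ≡ 1 (mod 97).
Squaring successively (mod 97): 29^2 = 841 ≡ 65; 29^4 ≡ 65² = 4225 ≡ 54; 29^8 ≡ 54² = 2916 ≡ 6; 29^16 ≡ 6² = 36 ≡ 36; 29^32 ≡ 36² = 1296 ≡ 35.
Since 48 = 32 + 16, 29^48 ≡ 35 · 36; multiplying out mod 97: 35·36 = 1260 ≡ 96. Thus 29^48 ≡ 96 ≡ −1 (mod 97).
The value −1 means 29 is a non-residue modulo 97, so k² ≡ 29 (mod 97) is impossible.

No such integer exists.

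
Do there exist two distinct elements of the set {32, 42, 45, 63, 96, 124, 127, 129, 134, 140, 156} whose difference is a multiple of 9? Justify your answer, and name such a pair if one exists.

Reduce each element mod 9: 32↦5, 42↦6, 45↦0, 63↦0, 96↦6, 124↦7, 127↦1, 129↦3, 134↦8, 140↦5, 156↦3. The residue 5 repeats (at 32 and 140), and 140 − 32 = 108 = 12·9.

32 and 140 are such a pair.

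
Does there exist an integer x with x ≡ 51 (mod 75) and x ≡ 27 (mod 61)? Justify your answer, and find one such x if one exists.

x = 576

Since 75 and 61 share no common factor, CRT says the pair of congruences has a solution (unique mod 4575).
Write x = 51 + 75t and require 51 + 75t ≡ 27 (mod 61), i.e. 75t ≡ 37 (mod 61).
75 ≡ 14 (mod 61), so this reads 14t ≡ 37 (mod 61). To invert 14 modulo 61: 61 = 4·14 + 5, 14 = 2·5 + 4, 5 = 1·4 + 1, 4 = 4·1 + 0, and unwinding, 1 = 5 − 1·4 = 5 − (14 − 2·5) = −14 + 3·5 = −14 + 3·(61 − 4·14) = 3·61 − 13·14. Thus 14⁻¹ ≡ -13 ≡ 48 (mod 61).
Therefore t ≡ 48·37 = 1776 ≡ 7 (mod 61).
Taking t = 7 gives x = 51 + 75·7 = 576.
Indeed 576 ≡ 51 (mod 75) and 576 ≡ 27 (mod 61).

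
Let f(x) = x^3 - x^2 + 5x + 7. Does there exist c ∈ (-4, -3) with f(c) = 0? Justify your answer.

No such root exists.

Evaluate at the endpoints: f(-4) = -93, f(-3) = -44 — same sign (negative).
The derivative f'(x) = 3x^2 - 2x + 5 is a quadratic with discriminant (-2)² − 4·3·5 = -56 < 0; it never vanishes, so it is always positive (sign of the leading coefficient).
Hence f is strictly increasing on ℝ, and in particular on [-4, -3]. A strictly monotone function with same-sign endpoint values stays negative on the whole interval, so f has no zero in (-4, -3).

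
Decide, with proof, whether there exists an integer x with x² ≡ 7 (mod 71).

No, no such integer exists.

71 is prime, so by Euler's criterion 7 is a square mod 71 iff 7^((71−1)/2) = 7^35 ≡ 1 (mod 71).
Repeated squaring mod 71: 7^2 = 49 ≡ 49; 7^4 ≡ 49² = 2401 ≡ 58; 7^8 ≡ 58² = 3364 ≡ 27; 7^16 ≡ 27² = 729 ≡ 19; 7^32 ≡ 19² = 361 ≡ 6.
Since 35 = 32 + 2 + 1, 7^35 ≡ 6 · 49 · 7; multiplying out mod 71: 6·49 = 294 ≡ 10, then 10·7 = 70 ≡ 70. Thus 7^35 ≡ 70 ≡ −1 (mod 71).
The value −1 means 7 is a non-residue modulo 71, so x² ≡ 7 (mod 71) is impossible.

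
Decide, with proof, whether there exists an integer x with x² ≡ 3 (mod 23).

x = 7 works: 7² = 49, and 49 − 3 = 46 = 2·23.

x = 7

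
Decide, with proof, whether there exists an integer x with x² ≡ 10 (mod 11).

No, no such integer exists.

Squares mod 11 repeat after x = 5 (as (−x)² = x²); for x = 0..5 they are 0, 1, 4, 9, 5, 3.
So the quadratic residues mod 11 are {0, 1, 3, 4, 5, 9}, and 10 is not among them.
Hence no integer x has x² ≡ 10 (mod 11).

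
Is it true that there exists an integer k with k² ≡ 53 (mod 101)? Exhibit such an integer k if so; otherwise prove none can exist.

101 is prime, so by Euler's criterion 53 is a square mod 101 iff 53^((101−1)/2) = 53^50 ≡ 1 (mod 101).
Squaring successively (mod 101): 53^2 = 2809 ≡ 82; 53^4 ≡ 82² = 6724 ≡ 58; 53^8 ≡ 58² = 3364 ≡ 31; 53^16 ≡ 31² = 961 ≡ 52; 53^32 ≡ 52² = 2704 ≡ 78.
Since 50 = 32 + 16 + 2, 53^50 ≡ 78 · 52 · 82; multiplying out mod 101: 78·52 = 4056 ≡ 16, then 16·82 = 1312 ≡ 100. Thus 53^50 ≡ 100 ≡ −1 (mod 101).
By Euler's criterion 53 is a quadratic non-residue mod 101: no k satisfies k² ≡ 53 (mod 101).

No such integer exists.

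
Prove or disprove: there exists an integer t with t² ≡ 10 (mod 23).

No, no such integer exists.

Apply Euler's criterion with the prime 23: 10 is a quadratic residue iff 10^11 ≡ 1 (mod 23), and a non-residue iff it is ≡ −1.
Squaring successively (mod 23): 10^2 = 100 ≡ 8; 10^4 ≡ 8² = 64 ≡ 18; 10^8 ≡ 18² = 324 ≡ 2.
Since 11 = 8 + 2 + 1, 10^11 ≡ 2 · 8 · 10; multiplying out mod 23: 2·8 = 16 ≡ 16, then 16·10 = 160 ≡ 22. Thus 10^11 ≡ 22 ≡ −1 (mod 23).
The value −1 means 10 is a non-residue modulo 23, so t² ≡ 10 (mod 23) is impossible.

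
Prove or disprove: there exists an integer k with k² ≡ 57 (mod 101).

Apply Euler's criterion with the prime 101: 57 is a quadratic residue iff 57^50 ≡ 1 (mod 101), and a non-residue iff it is ≡ −1.
Squaring successively (mod 101): 57^2 = 3249 ≡ 17; 57^4 ≡ 17² = 289 ≡ 87; 57^8 ≡ 87² = 7569 ≡ 95; 57^16 ≡ 95² = 9025 ≡ 36; 57^32 ≡ 36² = 1296 ≡ 84.
Since 50 = 32 + 16 + 2, 57^50 ≡ 84 · 36 · 17; multiplying out mod 101: 84·36 = 3024 ≡ 95, then 95·17 = 1615 ≡ 100. Thus 57^50 ≡ 100 ≡ −1 (mod 101).
The value −1 means 57 is a non-residue modulo 101, so k² ≡ 57 (mod 101) is impossible.

There is no such integer.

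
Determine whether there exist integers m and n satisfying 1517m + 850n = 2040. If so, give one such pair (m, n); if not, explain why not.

m = 170, n = -301

1517 and 850 are coprime, so 1517m + 850n ranges over all of ℤ.
Run the Euclidean algorithm on 1517 and 850: 1517 = 1·850 + 667, 850 = 1·667 + 183, 667 = 3·183 + 118, 183 = 1·118 + 65, 118 = 1·65 + 53, 65 = 1·53 + 12, 53 = 4·12 + 5, 12 = 2·5 + 2, 5 = 2·2 + 1, 2 = 2·1 + 0.
Unwinding: 1 = 5 − 2·2 = 5 − 2·(12 − 2·5) = −2·12 + 5·5 = −2·12 + 5·(53 − 4·12) = 5·53 − 22·12 = 5·53 − 22·(65 − 1·53) = −22·65 + 27·53 = −22·65 + 27·(118 − 1·65) = 27·118 − 49·65 = 27·118 − 49·(183 − 1·118) = −49·183 + 76·118 = −49·183 + 76·(667 − 3·183) = 76·667 − 277·183 = 76·667 − 277·(850 − 1·667) = −277·850 + 353·667 = −277·850 + 353·(1517 − 1·850) = 353·1517 − 630·850, i.e. 1517·353 + 850·(-630) = 1.
Scaling by 2040 gives the particular solution (m, n) = (720120, -1285200).
Shifting by a multiple of (850, −1517) keeps it a solution: m = 720120 − 847·850 = 170, n = -1285200 + 847·1517 = -301.
Check: 1517·170 + 850·(-301) = 257890 − 255850 = 2040. ✓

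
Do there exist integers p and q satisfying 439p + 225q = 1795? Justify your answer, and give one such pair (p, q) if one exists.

439 and 225 are coprime, so 439p + 225q ranges over all of ℤ.
Dividing repeatedly: 439 = 1·225 + 214, 225 = 1·214 + 11, 214 = 19·11 + 5, 11 = 2·5 + 1, 5 = 5·1 + 0.
Unwinding: 1 = 11 − 2·5 = 11 − 2·(214 − 19·11) = −2·214 + 39·11 = −2·214 + 39·(225 − 1·214) = 39·225 − 41·214 = 39·225 − 41·(439 − 1·225) = −41·439 + 80·225, i.e. 439·(-41) + 225·80 = 1.
Scaling by 1795 gives the particular solution (p, q) = (-73595, 143600).
Adding 328·225 to p and subtracting 328·439 from q gives the tidier solution (205, -392).
Check: 439·205 + 225·(-392) = 89995 − 88200 = 1795. ✓

p = 205, q = -392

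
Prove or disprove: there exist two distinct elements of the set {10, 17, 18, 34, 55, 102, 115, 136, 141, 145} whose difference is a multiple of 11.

Two integers differ by a multiple of 11 exactly when they have the same residue mod 11. The residues are 10↦10, 17↦6, 18↦7, 34↦1, 55↦0, 102↦3, 115↦5, 136↦4, 141↦9, 145↦2.
No residue repeats among the 10 elements, so no pair has difference ≡ 0 (mod 11).

There is no such pair.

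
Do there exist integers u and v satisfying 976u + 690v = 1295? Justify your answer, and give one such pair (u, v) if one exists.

Any value of 976u + 690v is a multiple of gcd(976, 690) = 2.
But 1295 is not a multiple of 2 (it leaves remainder 1).
Therefore 976u + 690v = 1295 has no solution in integers.

There are no such integers.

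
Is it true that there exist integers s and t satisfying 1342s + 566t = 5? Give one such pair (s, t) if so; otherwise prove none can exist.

Both 1342 and 566 are divisible by gcd(1342, 566) = 2, hence so is any combination 1342s + 566t.
However 5 leaves remainder 1 on division by 2.
Hence no integers s, t satisfy the equation.

There are no such integers.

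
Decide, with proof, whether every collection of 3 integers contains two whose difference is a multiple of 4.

No; for instance {13, 14, 15} is a counterexample.

Try 3 consecutive integers, 13, 14, 15. Their remainders mod 4 are 1, 2, 3 — pairwise different, as any 3 ≤ 4 consecutive integers have distinct residues.
No two share a residue, so no pair has difference divisible by 4; the claim fails for this set.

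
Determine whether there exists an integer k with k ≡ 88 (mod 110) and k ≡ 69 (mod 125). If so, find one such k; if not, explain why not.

Both moduli are multiples of 5 = gcd(110, 125), so any solution would satisfy k ≡ 88 and k ≡ 69 modulo 5 simultaneously.
These are incompatible: 88 − 69 = 19 is not divisible by 5.
Therefore no such k exists.

No such integer exists.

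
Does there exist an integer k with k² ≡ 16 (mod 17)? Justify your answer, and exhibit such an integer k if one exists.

Take k = 13. Then 13² = 169 = 9·17 + 16, so 13² ≡ 16 (mod 17).

k = 13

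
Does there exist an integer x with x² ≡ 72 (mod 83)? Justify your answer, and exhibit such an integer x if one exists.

No such integer exists.

83 is prime, so by Euler's criterion 72 is a square mod 83 iff 72^((83−1)/2) = 72^41 ≡ 1 (mod 83).
Squaring successively (mod 83): 72^2 = 5184 ≡ 38; 72^4 ≡ 38² = 1444 ≡ 33; 72^8 ≡ 33² = 1089 ≡ 10; 72^16 ≡ 10² = 100 ≡ 17; 72^32 ≡ 17² = 289 ≡ 40.
Since 41 = 32 + 8 + 1, 72^41 ≡ 40 · 10 · 72; multiplying out mod 83: 40·10 = 400 ≡ 68, then 68·72 = 4896 ≡ 82. Thus 72^41 ≡ 82 ≡ −1 (mod 83).
The value −1 means 72 is a non-residue modulo 83, so x² ≡ 72 (mod 83) is impossible.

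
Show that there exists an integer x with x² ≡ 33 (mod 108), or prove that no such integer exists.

No, no such integer exists.

Reduce modulo 9, which divides 108: we would need x² ≡ 6 (mod 9).
Since (9 − x)² ≡ x² (mod 9), it suffices to square x = 0, 1, …, 4: the residues are 0, 1, 4, 0, 7.
So the quadratic residues mod 9 are {0, 1, 4, 7}, and 6 is not among them.
Hence no integer x has x² ≡ 33 (mod 108).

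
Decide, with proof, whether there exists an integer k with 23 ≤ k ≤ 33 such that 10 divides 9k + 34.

k = 24

Try k = 24: 9·24 + 34 = 250 = 25·10, which is divisible by 10.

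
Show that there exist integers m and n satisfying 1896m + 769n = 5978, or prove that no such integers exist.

1896 and 769 are coprime, so 1896m + 769n ranges over all of ℤ.
Run the Euclidean algorithm on 1896 and 769: 1896 = 2·769 + 358, 769 = 2·358 + 53, 358 = 6·53 + 40, 53 = 1·40 + 13, 40 = 3·13 + 1, 13 = 13·1 + 0.
Unwinding: 1 = 40 − 3·13 = 40 − 3·(53 − 1·40) = −3·53 + 4·40 = −3·53 + 4·(358 − 6·53) = 4·358 − 27·53 = 4·358 − 27·(769 − 2·358) = −27·769 + 58·358 = −27·769 + 58·(1896 − 2·769) = 58·1896 − 143·769, i.e. 1896·58 + 769·(-143) = 1.
Times 5978: 1896·346724 + 769·(-854854) = 5978, so (346724, -854854) solves it.
Subtracting 450·769 from m and adding 450·1896 to n gives the tidier solution (674, -1654).
Check: 1896·674 + 769·(-1654) = 1277904 − 1271926 = 5978. ✓

m = 674, n = -1654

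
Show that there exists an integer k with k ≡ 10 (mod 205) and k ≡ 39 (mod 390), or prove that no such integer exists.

No such integer exists.

Reduce both congruences modulo 5, which divides 205 and 390: they say k ≡ 10 (mod 5) and k ≡ 39 (mod 5).
These are incompatible: 10 − 39 = -29 is not divisible by 5.
Hence the system has no solution.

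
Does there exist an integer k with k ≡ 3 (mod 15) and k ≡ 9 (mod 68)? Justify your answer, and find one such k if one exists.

gcd(15, 68) = 1, so the Chinese Remainder Theorem guarantees exactly one residue class mod 1020 satisfying both.
Write k = 3 + 15t and require 3 + 15t ≡ 9 (mod 68), i.e. 15t ≡ 6 (mod 68).
Since 15·59 = 885 = 13·68 + 1, the inverse of 15 mod 68 is 59.
Multiplying by 59: t ≡ 59·6 = 354 ≡ 14 (mod 68).
With t = 14: k = 3 + 15·14 = 213.
Indeed 213 ≡ 3 (mod 15) and 213 ≡ 9 (mod 68).

k = 213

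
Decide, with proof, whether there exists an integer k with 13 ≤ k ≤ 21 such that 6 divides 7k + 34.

k = 14

k = 14 works, since 7·14 + 34 = 132 = 22·6.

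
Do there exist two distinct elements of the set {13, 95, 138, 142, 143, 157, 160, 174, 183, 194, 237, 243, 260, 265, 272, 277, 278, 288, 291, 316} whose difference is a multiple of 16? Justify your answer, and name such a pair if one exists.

The pair (13, 157) works.

13 mod 16 = 13 and 157 mod 16 = 13, so 157 − 13 = 144 = 9·16.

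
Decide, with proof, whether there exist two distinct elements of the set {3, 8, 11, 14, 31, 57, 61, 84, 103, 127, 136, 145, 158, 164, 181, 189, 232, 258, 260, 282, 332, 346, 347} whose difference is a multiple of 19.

The pair (3, 136) works.

Reduce each element mod 19: 3↦3, 8↦8, 11↦11, 14↦14, 31↦12, 57↦0, 61↦4, 84↦8, 103↦8, 127↦13, 136↦3, 145↦12, 158↦6, 164↦12, 181↦10, 189↦18, 232↦4, 258↦11, 260↦13, 282↦16, 332↦9, 346↦4, 347↦5. The residue 3 repeats (at 3 and 136), and 136 − 3 = 133 = 7·19.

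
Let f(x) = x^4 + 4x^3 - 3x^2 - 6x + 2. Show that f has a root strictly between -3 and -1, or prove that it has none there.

f(-3) = -34 and f(-1) = 2, which have opposite signs.
f is continuous everywhere (it is a polynomial), in particular on [-3, -1].
By the Intermediate Value Theorem f must vanish at some point of (-3, -1).

Such a root exists.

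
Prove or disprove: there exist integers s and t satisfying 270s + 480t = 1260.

s = 10, t = -3

Every value of 270s + 480t is a multiple of gcd(270, 480) = 30; since 30 ∣ 1260, solutions exist.
Dividing through by 30 reduces the equation to 9s + 16t = 42.
Dividing repeatedly: 16 = 1·9 + 7, 9 = 1·7 + 2, 7 = 3·2 + 1, 2 = 2·1 + 0.
Unwinding: 1 = 7 − 3·2 = 7 − 3·(9 − 1·7) = −3·9 + 4·7 = −3·9 + 4·(16 − 1·9) = 4·16 − 7·9, i.e. 9·(-7) + 16·4 = 1.
Scaling by 42 gives the particular solution (s, t) = (-294, 168).
Adding 19·16 to s and subtracting 19·9 from t gives the tidier solution (10, -3).
Check: 270·10 + 480·(-3) = 2700 − 1440 = 1260. ✓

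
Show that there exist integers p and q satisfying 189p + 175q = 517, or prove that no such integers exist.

gcd(189, 175) = 7, so every integer of the form 189p + 175q is a multiple of 7.
But 517 = 7·73 + 6, so 7 ∤ 517.
Hence no integers p, q satisfy the equation.

No, no such integers exist.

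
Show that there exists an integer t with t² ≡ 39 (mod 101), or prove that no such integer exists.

No such integer exists.

Apply Euler's criterion with the prime 101: 39 is a quadratic residue iff 39^50 ≡ 1 (mod 101), and a non-residue iff it is ≡ −1.
Repeated squaring mod 101: 39^2 = 1521 ≡ 6; 39^4 ≡ 6² = 36 ≡ 36; 39^8 ≡ 36² = 1296 ≡ 84; 39^16 ≡ 84² = 7056 ≡ 87; 39^32 ≡ 87² = 7569 ≡ 95.
Since 50 = 32 + 16 + 2, 39^50 ≡ 95 · 87 · 6; multiplying out mod 101: 95·87 = 8265 ≡ 84, then 84·6 = 504 ≡ 100. Thus 39^50 ≡ 100 ≡ −1 (mod 101).
The value −1 means 39 is a non-residue modulo 101, so t² ≡ 39 (mod 101) is impossible.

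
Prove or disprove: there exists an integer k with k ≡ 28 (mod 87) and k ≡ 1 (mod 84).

The moduli are not coprime: gcd(87, 84) = 3. Compatibility requires 3 ∣ (1 − 28) = -27, which holds, so solutions exist.
Write k = 28 + 87t. Then 87t ≡ 1 − 28 ≡ 57 (mod 84); dividing through by 3 gives 29t ≡ 19 (mod 28).
29 ≡ 1 (mod 28), so this reads 1t ≡ 19 (mod 28). So t ≡ 19 (mod 28).
Then k = 28 + 87·19 = 1681.
Indeed 1681 ≡ 28 (mod 87) and 1681 ≡ 1 (mod 84).

k = 1681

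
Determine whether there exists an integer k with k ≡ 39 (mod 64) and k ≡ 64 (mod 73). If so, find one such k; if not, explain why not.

Since 64 and 73 share no common factor, CRT says the pair of congruences has a solution (unique mod 4672).
Write k = 39 + 64t and require 39 + 64t ≡ 64 (mod 73), i.e. 64t ≡ 25 (mod 73).
Since 64·8 = 512 = 7·73 + 1, the inverse of 64 mod 73 is 8.
Multiplying by 8: t ≡ 8·25 = 200 ≡ 54 (mod 73).
Taking t = 54 gives k = 39 + 64·54 = 3495.
Indeed 3495 ≡ 39 (mod 64) and 3495 ≡ 64 (mod 73).

k = 3495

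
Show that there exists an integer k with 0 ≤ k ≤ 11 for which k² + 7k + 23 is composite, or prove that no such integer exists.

k = 7

At k = 7: 7² + 7·7 + 23 = 121 = 11·11, which is composite.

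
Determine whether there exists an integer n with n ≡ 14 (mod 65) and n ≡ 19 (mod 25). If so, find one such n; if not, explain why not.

gcd(65, 25) = 5. A simultaneous solution exists iff 14 ≡ 19 (mod 5); here 14 mod 5 = 4 = 19 mod 5, so it does.
The integers ≡ 14 (mod 65) are 14, 79, 144, …; their remainders mod 25 are 14, 4, 19, so n = 144 is the first that is ≡ 19 (mod 25).
Check: 144 mod 65 = 14, 144 mod 25 = 19. ✓

n = 144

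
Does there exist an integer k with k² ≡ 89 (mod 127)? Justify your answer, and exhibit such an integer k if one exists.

No such integer exists.

127 is prime, so by Euler's criterion 89 is a square mod 127 iff 89^((127−1)/2) = 89^63 ≡ 1 (mod 127).
Squaring successively (mod 127): 89^2 = 7921 ≡ 47; 89^4 ≡ 47² = 2209 ≡ 50; 89^8 ≡ 50² = 2500 ≡ 87; 89^16 ≡ 87² = 7569 ≡ 76; 89^32 ≡ 76² = 5776 ≡ 61.
Since 63 = 32 + 16 + 8 + 4 + 2 + 1, 89^63 ≡ 61 · 76 · 87 · 50 · 47 · 89; multiplying out mod 127: 61·76 = 4636 ≡ 64, then 64·87 = 5568 ≡ 107, then 107·50 = 5350 ≡ 16, then 16·47 = 752 ≡ 117, then 117·89 = 10413 ≡ 126. Thus 89^63 ≡ 126 ≡ −1 (mod 127).
The value −1 means 89 is a non-residue modulo 127, so k² ≡ 89 (mod 127) is impossible.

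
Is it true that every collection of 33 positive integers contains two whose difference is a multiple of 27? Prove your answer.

Each integer lies in one of the 27 residue classes modulo 27.
With 33 integers and only 27 classes, the pigeonhole principle forces two of them, say a and b, into the same class.
Equal remainders mean a − b ≡ 0 (mod 27), so 27 divides their difference.

True.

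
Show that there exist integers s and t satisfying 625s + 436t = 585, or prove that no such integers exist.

625 and 436 are coprime, so 625s + 436t ranges over all of ℤ.
Dividing repeatedly: 625 = 1·436 + 189, 436 = 2·189 + 58, 189 = 3·58 + 15, 58 = 3·15 + 13, 15 = 1·13 + 2, 13 = 6·2 + 1, 2 = 2·1 + 0.
Working back up the chain: 1 = 13 − 6·2 = 13 − 6·(15 − 1·13) = −6·15 + 7·13 = −6·15 + 7·(58 − 3·15) = 7·58 − 27·15 = 7·58 − 27·(189 − 3·58) = −27·189 + 88·58 = −27·189 + 88·(436 − 2·189) = 88·436 − 203·189 = 88·436 − 203·(625 − 1·436) = −203·625 + 291·436. So 625·(-203) + 436·291 = 1.
Scaling by 585 gives the particular solution (s, t) = (-118755, 170235).
The general solution is s = -118755 + 436k, t = 170235 − 625k; taking k = 273 gives the smaller pair s = 273, t = -390.
Indeed 625·273 + 436·(-390) = 170625 − 170040 = 585.

s = 273, t = -390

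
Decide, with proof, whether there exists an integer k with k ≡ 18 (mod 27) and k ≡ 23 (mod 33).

There is no such integer.

gcd(27, 33) = 3. If k ≡ 18 (mod 27) and k ≡ 23 (mod 33), then k ≡ 18 (mod 3) and k ≡ 23 (mod 3).
But 18 mod 3 = 0 while 23 mod 3 = 2, a contradiction.
Therefore no such k exists.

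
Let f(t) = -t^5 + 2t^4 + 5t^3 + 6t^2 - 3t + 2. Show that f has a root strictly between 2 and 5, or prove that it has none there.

f(2) = 60 and f(5) = -1113, which have opposite signs.
f is continuous everywhere (it is a polynomial), in particular on [2, 5].
By the Intermediate Value Theorem f must vanish at some point of (2, 5).

Yes, f has a root in the interval.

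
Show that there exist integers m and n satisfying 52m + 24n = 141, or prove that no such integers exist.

There are no such integers.

Both 52 and 24 are divisible by gcd(52, 24) = 4, hence so is any combination 52m + 24n.
But 141 = 4·35 + 1, so 4 ∤ 141.
So the equation is unsolvable over ℤ.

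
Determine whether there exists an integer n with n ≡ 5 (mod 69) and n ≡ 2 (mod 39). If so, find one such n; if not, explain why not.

n = 626

Here gcd(69, 39) = 3, and both 5 and 2 leave remainder 2 mod 3, so the system is consistent.
Write n = 5 + 69t. Then 69t ≡ 2 − 5 ≡ 36 (mod 39); dividing through by 3 gives 23t ≡ 12 (mod 13).
23 ≡ 10 (mod 13), so this reads 10t ≡ 12 (mod 13). Since 10·4 = 40 = 3·13 + 1, the inverse of 10 mod 13 is 4.
Multiplying by 4: t ≡ 4·12 = 48 ≡ 9 (mod 13).
Then n = 5 + 69·9 = 626.
Indeed 626 ≡ 5 (mod 69) and 626 ≡ 2 (mod 39).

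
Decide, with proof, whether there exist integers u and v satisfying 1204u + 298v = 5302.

u = 119, v = -463

Every value of 1204u + 298v is a multiple of gcd(1204, 298) = 2; since 2 ∣ 5302, solutions exist.
Dividing through by 2 reduces the equation to 602u + 149v = 2651.
Dividing repeatedly: 602 = 4·149 + 6, 149 = 24·6 + 5, 6 = 1·5 + 1, 5 = 5·1 + 0.
Back-substituting, 1 = 6 − 1·5 = 6 − (149 − 24·6) = −149 + 25·6 = −149 + 25·(602 − 4·149) = 25·602 − 101·149; that is, 602·25 + 149·(-101) = 1.
Scaling by 2651 gives the particular solution (u, v) = (66275, -267751).
The general solution is u = 66275 + 149k, v = -267751 − 602k; taking k = -444 gives the smaller pair u = 119, v = -463.
Indeed 1204·119 + 298·(-463) = 143276 − 137974 = 5302.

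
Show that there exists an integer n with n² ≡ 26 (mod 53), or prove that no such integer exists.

No, no such integer exists.

53 is prime, so by Euler's criterion 26 is a square mod 53 iff 26^((53−1)/2) = 26^26 ≡ 1 (mod 53).
Squaring successively (mod 53): 26^2 = 676 ≡ 40; 26^4 ≡ 40² = 1600 ≡ 10; 26^8 ≡ 10² = 100 ≡ 47; 26^16 ≡ 47² = 2209 ≡ 36.
Since 26 = 16 + 8 + 2, 26^26 ≡ 36 · 47 · 40; multiplying out mod 53: 36·47 = 1692 ≡ 49, then 49·40 = 1960 ≡ 52. Thus 26^26 ≡ 52 ≡ −1 (mod 53).
By Euler's criterion 26 is a quadratic non-residue mod 53: no n satisfies n² ≡ 26 (mod 53).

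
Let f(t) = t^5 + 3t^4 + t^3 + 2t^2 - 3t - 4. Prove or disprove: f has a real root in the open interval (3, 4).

The endpoint values f(3) = 518 and f(4) = 1872 are both positive. Claim: f(t) > 0 for every t in (3, 4).
Substitute t = 3 + u, where 0 < u < 1 on the interval. Expanding, f(3 + u) = u^5 + 18u^4 + 127u^3 + 443u^2 + 765u + 518.
All 6 nonzero coefficients of this polynomial in u are positive; hence for u > 0 the value is a sum of positive terms (the constant 518 among them).
Therefore f(t) > 0 throughout (3, 4), and f has no zero there.

No.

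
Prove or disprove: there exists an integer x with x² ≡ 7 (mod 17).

No such integer exists.

Squares mod 17 repeat after x = 8 (as (−x)² = x²); for x = 0..8 they are 0, 1, 4, 9, 16, 8, 2, 15, 13.
So the quadratic residues mod 17 are {0, 1, 2, 4, 8, 9, 13, 15, 16}, and 7 is not among them.
Hence no integer x has x² ≡ 7 (mod 17).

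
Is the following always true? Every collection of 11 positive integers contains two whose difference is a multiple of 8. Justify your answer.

Each integer lies in one of the 8 residue classes modulo 8.
Placing 11 integers into 8 classes, some class receives at least two — say a and b.
Then a ≡ b (mod 8), i.e. 8 ∣ (a − b).

True.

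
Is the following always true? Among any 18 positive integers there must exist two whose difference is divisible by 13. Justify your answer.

Partition the integers by their residue mod 13; there are 13 classes.
Since 18 > 13, two of the 18 integers must share a residue class by the pigeonhole principle; call them a and b.
Then a ≡ b (mod 13), i.e. 13 ∣ (a − b).

Yes, this is always true.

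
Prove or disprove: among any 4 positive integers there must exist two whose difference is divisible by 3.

Yes.

Partition the integers by their residue mod 3; there are 3 classes.
Placing 4 integers into 3 classes, some class receives at least two — say a and b.
Equal remainders mean a − b ≡ 0 (mod 3), so 3 divides their difference.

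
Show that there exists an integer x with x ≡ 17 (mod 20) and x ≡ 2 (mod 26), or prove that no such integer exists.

There is no such integer.

Reduce both congruences modulo 2, which divides 20 and 26: they say x ≡ 17 (mod 2) and x ≡ 2 (mod 2).
However 17 ≡ 1 and 2 ≡ 0 (mod 2), and 1 ≠ 0.
So no integer satisfies both congruences.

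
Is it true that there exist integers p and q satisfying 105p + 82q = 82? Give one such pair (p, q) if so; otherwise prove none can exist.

105 and 82 are coprime, so 105p + 82q ranges over all of ℤ.
Run the Euclidean algorithm on 105 and 82: 105 = 1·82 + 23, 82 = 3·23 + 13, 23 = 1·13 + 10, 13 = 1·10 + 3, 10 = 3·3 + 1, 3 = 3·1 + 0.
Unwinding: 1 = 10 − 3·3 = 10 − 3·(13 − 1·10) = −3·13 + 4·10 = −3·13 + 4·(23 − 1·13) = 4·23 − 7·13 = 4·23 − 7·(82 − 3·23) = −7·82 + 25·23 = −7·82 + 25·(105 − 1·82) = 25·105 − 32·82, i.e. 105·25 + 82·(-32) = 1.
Multiplying through by 82: p = 25·82 = 2050, q = (-32)·82 = -2624 is a solution.
The general solution is p = 2050 + 82k, q = -2624 − 105k; taking k = -25 gives the smaller pair p = 0, q = 1.
Indeed 105·0 + 82·1 = 0 + 82 = 82.

p = 0, q = 1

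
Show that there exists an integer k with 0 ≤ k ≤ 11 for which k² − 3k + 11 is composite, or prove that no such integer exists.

k = 2

At k = 2: 2² − 3·2 + 11 = 9 = 3·3, which is composite.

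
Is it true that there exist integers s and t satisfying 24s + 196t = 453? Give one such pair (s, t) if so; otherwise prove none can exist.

gcd(24, 196) = 4, so every integer of the form 24s + 196t is a multiple of 4.
But 453 = 4·113 + 1, so 4 ∤ 453.
Hence no integers s, t satisfy the equation.

No such integers exist.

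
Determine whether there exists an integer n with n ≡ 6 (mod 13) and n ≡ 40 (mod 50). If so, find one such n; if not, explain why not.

n = 240

Since 13 and 50 share no common factor, CRT says the pair of congruences has a solution (unique mod 650).
Write n = 6 + 13t and require 6 + 13t ≡ 40 (mod 50), i.e. 13t ≡ 34 (mod 50).
Note 13·27 = 351 ≡ 1 (mod 50) (as 351 − 1 = 7·50), so 13⁻¹ ≡ 27.
Therefore t ≡ 27·34 = 918 ≡ 18 (mod 50).
With t = 18: n = 6 + 13·18 = 240.
Indeed 240 ≡ 6 (mod 13) and 240 ≡ 40 (mod 50).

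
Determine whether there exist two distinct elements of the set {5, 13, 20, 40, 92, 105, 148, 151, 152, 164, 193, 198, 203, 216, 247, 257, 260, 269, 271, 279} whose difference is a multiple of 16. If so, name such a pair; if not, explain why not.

13 mod 16 = 13 and 269 mod 16 = 13, so 269 − 13 = 256 = 16·16.

Yes: 13 and 269.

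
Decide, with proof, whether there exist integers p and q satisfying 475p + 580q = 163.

No such integers exist.

Any value of 475p + 580q is a multiple of gcd(475, 580) = 5.
However 163 leaves remainder 3 on division by 5.
Hence no integers p, q satisfy the equation.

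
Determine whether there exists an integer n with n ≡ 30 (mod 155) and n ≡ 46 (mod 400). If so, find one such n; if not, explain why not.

No such integer exists.

gcd(155, 400) = 5. If n ≡ 30 (mod 155) and n ≡ 46 (mod 400), then n ≡ 30 (mod 5) and n ≡ 46 (mod 5).
But 30 mod 5 = 0 while 46 mod 5 = 1, a contradiction.
So no integer satisfies both congruences.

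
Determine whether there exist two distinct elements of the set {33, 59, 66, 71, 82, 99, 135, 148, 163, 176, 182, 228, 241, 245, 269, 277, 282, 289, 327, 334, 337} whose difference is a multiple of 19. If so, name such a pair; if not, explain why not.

Yes: 33 and 71.

33 mod 19 = 14 and 71 mod 19 = 14, so 71 − 33 = 38 = 2·19.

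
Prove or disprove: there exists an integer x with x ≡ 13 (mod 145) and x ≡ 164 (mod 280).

Reduce both congruences modulo 5, which divides 145 and 280: they say x ≡ 13 (mod 5) and x ≡ 164 (mod 5).
These are incompatible: 13 − 164 = -151 is not divisible by 5.
Hence the system has no solution.

No, no such integer exists.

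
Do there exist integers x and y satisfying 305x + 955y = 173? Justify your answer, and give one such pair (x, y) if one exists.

Any value of 305x + 955y is a multiple of gcd(305, 955) = 5.
However 173 leaves remainder 3 on division by 5.
Therefore 305x + 955y = 173 has no solution in integers.

No such integers exist.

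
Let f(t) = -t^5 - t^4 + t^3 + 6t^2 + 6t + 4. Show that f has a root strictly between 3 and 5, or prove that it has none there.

f(3) = -221 and f(5) = -3441, both negative, so a sign-change argument is unavailable; we show f keeps this sign on the whole interval.
Substitute t = 3 + u, where 0 < u < 2 on the interval. Expanding, f(3 + u) = -u^5 - 16u^4 - 101u^3 - 309u^2 - 444u - 221.
All 6 nonzero coefficients of this polynomial in u are negative; hence for u > 0 the value is a sum of negative terms (the constant -221 among them).
Therefore f(t) < 0 throughout (3, 5), and f has no zero there.

No.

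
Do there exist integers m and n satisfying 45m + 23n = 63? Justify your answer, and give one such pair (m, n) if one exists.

Since gcd(45, 23) = 1, every integer is an integer combination of 45 and 23.
Dividing repeatedly: 45 = 1·23 + 22, 23 = 1·22 + 1, 22 = 22·1 + 0.
Back-substituting, 1 = 23 − 1·22 = 23 − (45 − 1·23) = −45 + 2·23; that is, 45·(-1) + 23·2 = 1.
Multiplying through by 63: m = (-1)·63 = -63, n = 2·63 = 126 is a solution.
The general solution is m = -63 + 23k, n = 126 − 45k; taking k = 3 gives the smaller pair m = 6, n = -9.
Indeed 45·6 + 23·(-9) = 270 − 207 = 63.

m = 6, n = -9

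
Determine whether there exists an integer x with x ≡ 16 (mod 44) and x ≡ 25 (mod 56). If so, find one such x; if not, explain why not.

No such integer exists.

Reduce both congruences modulo 4, which divides 44 and 56: they say x ≡ 16 (mod 4) and x ≡ 25 (mod 4).
These are incompatible: 16 − 25 = -9 is not divisible by 4.
Hence the system has no solution.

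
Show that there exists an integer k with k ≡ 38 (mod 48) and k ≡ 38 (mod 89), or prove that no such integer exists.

gcd(48, 89) = 1, so the Chinese Remainder Theorem guarantees exactly one residue class mod 4272 satisfying both.
Any solution of the first congruence is k = 38 + 48t; substituting into the second, 48t ≡ 38 − 38 ≡ 0 (mod 89).
t = 0 satisfies this.
With t = 0: k = 38 + 48·0 = 38.
Verify: 38 = 0·48 + 38 and 38 = 0·89 + 38. ✓

k = 38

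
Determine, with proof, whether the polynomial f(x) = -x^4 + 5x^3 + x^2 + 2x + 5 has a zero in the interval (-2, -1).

The endpoint values f(-2) = -51 and f(-1) = -2 are both negative. Claim: f(x) < 0 for every x in (-2, -1).
Shift to the endpoint -1: with x = -1 − u (0 < u < 1), one computes f(-1 − u) = -u^4 - 9u^3 - 20u^2 - 19u - 2.
All 5 nonzero coefficients of this polynomial in u are negative; hence for u > 0 the value is a sum of negative terms (the constant -2 among them).
So f is strictly negative on (-2, -1); no root exists in the interval.

f has no root in that interval.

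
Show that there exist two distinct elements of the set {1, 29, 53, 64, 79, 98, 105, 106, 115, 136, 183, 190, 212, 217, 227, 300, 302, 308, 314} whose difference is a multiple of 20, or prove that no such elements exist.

Reduce each element modulo 20: 1↦1, 29↦9, 53↦13, 64↦4, 79↦19, 98↦18, 105↦5, 106↦6, 115↦15, 136↦16, 183↦3, 190↦10, 212↦12, 217↦17, 227↦7, 300↦0, 302↦2, 308↦8, 314↦14.
All 19 residues are distinct, so no two elements differ by a multiple of 20.

No, no such pair exists.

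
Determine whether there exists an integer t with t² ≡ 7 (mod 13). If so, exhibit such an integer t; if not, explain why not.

No, no such integer exists.

Computing t² mod 13 for t = 0, 1, …, 6 (enough, by the symmetry t ↦ 13 − t) gives 0, 1, 4, 9, 3, 12, 10.
So the quadratic residues mod 13 are {0, 1, 3, 4, 9, 10, 12}, and 7 is not among them.
Hence no integer t has t² ≡ 7 (mod 13).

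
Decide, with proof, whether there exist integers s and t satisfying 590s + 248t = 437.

Both 590 and 248 are divisible by gcd(590, 248) = 2, hence so is any combination 590s + 248t.
But 437 = 2·218 + 1, so 2 ∤ 437.
Hence no integers s, t satisfy the equation.

No such integers exist.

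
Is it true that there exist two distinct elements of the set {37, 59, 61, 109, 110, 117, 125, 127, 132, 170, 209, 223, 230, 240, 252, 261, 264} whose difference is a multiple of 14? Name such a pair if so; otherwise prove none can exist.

Reduce each element mod 14: 37↦9, 59↦3, 61↦5, 109↦11, 110↦12, 117↦5, 125↦13, 127↦1, 132↦6, 170↦2, 209↦13, 223↦13, 230↦6, 240↦2, 252↦0, 261↦9, 264↦12. The residue 9 repeats (at 37 and 261), and 261 − 37 = 224 = 16·14.

The pair (37, 261) works.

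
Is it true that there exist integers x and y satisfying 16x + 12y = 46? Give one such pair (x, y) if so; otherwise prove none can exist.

Both 16 and 12 are divisible by gcd(16, 12) = 4, hence so is any combination 16x + 12y.
But 46 is not a multiple of 4 (it leaves remainder 2).
So the equation is unsolvable over ℤ.

No, no such integers exist.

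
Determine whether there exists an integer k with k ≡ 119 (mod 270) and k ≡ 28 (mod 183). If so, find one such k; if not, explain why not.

No, no such integer exists.

gcd(270, 183) = 3. If k ≡ 119 (mod 270) and k ≡ 28 (mod 183), then k ≡ 119 (mod 3) and k ≡ 28 (mod 3).
But 119 mod 3 = 2 while 28 mod 3 = 1, a contradiction.
Therefore no such k exists.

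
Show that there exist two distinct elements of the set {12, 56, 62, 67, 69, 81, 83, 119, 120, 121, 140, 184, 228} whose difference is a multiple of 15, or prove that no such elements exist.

Reduce each element modulo 15: 12↦12, 56↦11, 62↦2, 67↦7, 69↦9, 81↦6, 83↦8, 119↦14, 120↦0, 121↦1, 140↦5, 184↦4, 228↦3.
These 13 residues are pairwise different, hence no difference of two elements is divisible by 15.

No such pair exists.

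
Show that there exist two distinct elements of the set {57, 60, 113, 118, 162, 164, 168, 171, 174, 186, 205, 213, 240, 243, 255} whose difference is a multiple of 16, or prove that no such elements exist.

Two integers differ by a multiple of 16 exactly when they have the same residue mod 16. The residues are 57↦9, 60↦12, 113↦1, 118↦6, 162↦2, 164↦4, 168↦8, 171↦11, 174↦14, 186↦10, 205↦13, 213↦5, 240↦0, 243↦3, 255↦15.
These 15 residues are pairwise different, hence no difference of two elements is divisible by 16.

There is no such pair.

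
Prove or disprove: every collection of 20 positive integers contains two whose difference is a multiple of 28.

No, the set {75, 76, 77, 78, 79, 80, 81, 82, 83, 84, 85, 86, 87, 88, 89, 90, 91, 92, 93, 94} is a counterexample.

Consider the 20 integers 75, 76, …, 94. They lie in distinct residue classes modulo 28, since 20 ≤ 28.
Any two of them differ by at most 19 < 28 and by at least 1, so no difference is a multiple of 28.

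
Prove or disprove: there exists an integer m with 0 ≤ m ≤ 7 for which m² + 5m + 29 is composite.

m = 4

At m = 4: 4² + 5·4 + 29 = 65 = 5·13, which is composite.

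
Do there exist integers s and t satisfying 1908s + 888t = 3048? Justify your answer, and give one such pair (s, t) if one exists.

s = 50, t = -104

gcd(1908, 888) = 12, and 12 divides 3048, so integer solutions exist.
Dividing through by 12 reduces the equation to 159s + 74t = 254.
Run the Euclidean algorithm on 159 and 74: 159 = 2·74 + 11, 74 = 6·11 + 8, 11 = 1·8 + 3, 8 = 2·3 + 2, 3 = 1·2 + 1, 2 = 2·1 + 0.
Working back up the chain: 1 = 3 − 1·2 = 3 − (8 − 2·3) = −8 + 3·3 = −8 + 3·(11 − 1·8) = 3·11 − 4·8 = 3·11 − 4·(74 − 6·11) = −4·74 + 27·11 = −4·74 + 27·(159 − 2·74) = 27·159 − 58·74. So 159·27 + 74·(-58) = 1.
Scaling by 254 gives the particular solution (s, t) = (6858, -14732).
The general solution is s = 6858 + 74k, t = -14732 − 159k; taking k = -92 gives the smaller pair s = 50, t = -104.
Indeed 1908·50 + 888·(-104) = 95400 − 92352 = 3048.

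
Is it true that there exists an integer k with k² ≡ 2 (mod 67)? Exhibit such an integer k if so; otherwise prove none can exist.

Apply Euler's criterion with the prime 67: 2 is a quadratic residue iff 2^33 ≡ 1 (mod 67), and a non-residue iff it is ≡ −1.
Repeated squaring mod 67: 2^2 = 4 ≡ 4; 2^4 ≡ 4² = 16 ≡ 16; 2^8 ≡ 16² = 256 ≡ 55; 2^16 ≡ 55² = 3025 ≡ 10; 2^32 ≡ 10² = 100 ≡ 33.
Since 33 = 32 + 1, 2^33 ≡ 33 · 2; multiplying out mod 67: 33·2 = 66 ≡ 66. Thus 2^33 ≡ 66 ≡ −1 (mod 67).
By Euler's criterion 2 is a quadratic non-residue mod 67: no k satisfies k² ≡ 2 (mod 67).

No such integer exists.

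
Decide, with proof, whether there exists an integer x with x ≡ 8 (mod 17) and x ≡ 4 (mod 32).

gcd(17, 32) = 1, so the Chinese Remainder Theorem guarantees exactly one residue class mod 544 satisfying both.
Write x = 8 + 17t and require 8 + 17t ≡ 4 (mod 32), i.e. 17t ≡ 28 (mod 32).
To invert 17 modulo 32: 32 = 1·17 + 15, 17 = 1·15 + 2, 15 = 7·2 + 1, 2 = 2·1 + 0, and unwinding, 1 = 15 − 7·2 = 15 − 7·(17 − 1·15) = −7·17 + 8·15 = −7·17 + 8·(32 − 1·17) = 8·32 − 15·17. Thus 17⁻¹ ≡ -15 ≡ 17 (mod 32).
Multiplying by 17: t ≡ 17·28 = 476 ≡ 28 (mod 32).
Taking t = 28 gives x = 8 + 17·28 = 484.
Indeed 484 ≡ 8 (mod 17) and 484 ≡ 4 (mod 32).

x = 484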